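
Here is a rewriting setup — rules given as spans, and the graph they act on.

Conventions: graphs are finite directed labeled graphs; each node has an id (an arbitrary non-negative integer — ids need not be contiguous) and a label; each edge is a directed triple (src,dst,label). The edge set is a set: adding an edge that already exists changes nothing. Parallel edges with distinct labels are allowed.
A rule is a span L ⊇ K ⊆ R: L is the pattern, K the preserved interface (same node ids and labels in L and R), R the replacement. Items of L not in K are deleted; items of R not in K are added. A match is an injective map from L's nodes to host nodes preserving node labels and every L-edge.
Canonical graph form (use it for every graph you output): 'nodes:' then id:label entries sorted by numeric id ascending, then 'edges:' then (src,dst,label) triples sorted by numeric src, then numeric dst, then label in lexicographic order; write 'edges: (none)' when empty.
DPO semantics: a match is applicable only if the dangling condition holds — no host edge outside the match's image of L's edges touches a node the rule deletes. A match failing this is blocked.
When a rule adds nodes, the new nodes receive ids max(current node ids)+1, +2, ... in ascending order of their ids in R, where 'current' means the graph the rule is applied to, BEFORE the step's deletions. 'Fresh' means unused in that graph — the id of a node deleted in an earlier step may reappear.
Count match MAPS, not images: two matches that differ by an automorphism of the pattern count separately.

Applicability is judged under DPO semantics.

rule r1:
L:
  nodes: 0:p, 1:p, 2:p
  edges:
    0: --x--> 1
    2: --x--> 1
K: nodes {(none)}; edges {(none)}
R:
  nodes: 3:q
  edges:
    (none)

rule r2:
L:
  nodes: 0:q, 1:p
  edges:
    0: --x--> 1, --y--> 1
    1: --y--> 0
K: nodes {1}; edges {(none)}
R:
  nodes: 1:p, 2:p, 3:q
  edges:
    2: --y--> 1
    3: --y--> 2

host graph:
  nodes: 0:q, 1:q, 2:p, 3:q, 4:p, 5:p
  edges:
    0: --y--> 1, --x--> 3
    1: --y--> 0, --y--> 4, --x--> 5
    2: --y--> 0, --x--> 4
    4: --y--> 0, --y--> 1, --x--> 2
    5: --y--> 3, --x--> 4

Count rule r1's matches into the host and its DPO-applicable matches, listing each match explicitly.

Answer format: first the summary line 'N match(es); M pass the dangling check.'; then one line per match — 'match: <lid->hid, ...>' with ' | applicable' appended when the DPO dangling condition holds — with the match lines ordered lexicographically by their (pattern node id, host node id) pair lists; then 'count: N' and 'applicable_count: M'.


2 match(es); 0 pass the dangling check.
match: 0->2, 1->4, 2->5
match: 0->5, 1->4, 2->2
count: 2
applicable_count: 0


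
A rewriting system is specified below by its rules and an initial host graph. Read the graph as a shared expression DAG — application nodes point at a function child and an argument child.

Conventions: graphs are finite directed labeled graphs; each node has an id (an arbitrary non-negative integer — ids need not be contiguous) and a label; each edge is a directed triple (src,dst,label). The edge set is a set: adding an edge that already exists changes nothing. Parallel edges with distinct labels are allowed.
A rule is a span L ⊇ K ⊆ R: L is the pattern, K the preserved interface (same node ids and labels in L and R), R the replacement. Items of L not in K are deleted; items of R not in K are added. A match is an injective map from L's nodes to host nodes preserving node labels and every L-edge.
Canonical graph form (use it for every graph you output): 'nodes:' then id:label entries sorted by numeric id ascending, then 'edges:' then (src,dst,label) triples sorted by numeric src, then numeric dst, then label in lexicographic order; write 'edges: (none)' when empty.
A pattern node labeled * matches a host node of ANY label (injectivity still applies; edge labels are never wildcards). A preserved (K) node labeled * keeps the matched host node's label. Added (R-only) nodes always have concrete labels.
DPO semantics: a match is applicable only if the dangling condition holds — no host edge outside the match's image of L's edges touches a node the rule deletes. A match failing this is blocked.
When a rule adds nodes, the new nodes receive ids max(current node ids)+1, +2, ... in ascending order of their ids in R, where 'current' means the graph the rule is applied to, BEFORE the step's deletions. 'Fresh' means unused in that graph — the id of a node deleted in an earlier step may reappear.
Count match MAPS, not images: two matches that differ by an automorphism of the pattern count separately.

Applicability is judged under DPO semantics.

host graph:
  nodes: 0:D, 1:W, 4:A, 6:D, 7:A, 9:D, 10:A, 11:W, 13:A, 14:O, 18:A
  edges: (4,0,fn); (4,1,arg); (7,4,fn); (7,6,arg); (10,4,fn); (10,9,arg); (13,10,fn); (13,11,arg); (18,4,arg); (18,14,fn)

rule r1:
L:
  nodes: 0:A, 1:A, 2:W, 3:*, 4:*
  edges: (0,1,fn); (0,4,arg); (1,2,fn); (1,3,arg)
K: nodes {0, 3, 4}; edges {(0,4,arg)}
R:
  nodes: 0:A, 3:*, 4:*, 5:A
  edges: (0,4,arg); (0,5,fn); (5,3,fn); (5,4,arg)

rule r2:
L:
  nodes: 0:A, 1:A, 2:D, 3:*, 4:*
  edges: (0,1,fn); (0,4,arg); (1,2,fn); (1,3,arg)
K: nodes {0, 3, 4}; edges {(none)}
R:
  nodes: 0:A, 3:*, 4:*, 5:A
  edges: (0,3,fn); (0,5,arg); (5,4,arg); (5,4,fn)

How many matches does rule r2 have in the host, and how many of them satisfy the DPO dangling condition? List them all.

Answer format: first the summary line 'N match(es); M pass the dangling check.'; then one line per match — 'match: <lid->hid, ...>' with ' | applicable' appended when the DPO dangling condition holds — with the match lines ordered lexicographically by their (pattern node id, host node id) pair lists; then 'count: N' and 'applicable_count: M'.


2 match(es); 0 pass the dangling check.
match: 0->7, 1->4, 2->0, 3->1, 4->6
match: 0->10, 1->4, 2->0, 3->1, 4->9
count: 2
applicable_count: 0


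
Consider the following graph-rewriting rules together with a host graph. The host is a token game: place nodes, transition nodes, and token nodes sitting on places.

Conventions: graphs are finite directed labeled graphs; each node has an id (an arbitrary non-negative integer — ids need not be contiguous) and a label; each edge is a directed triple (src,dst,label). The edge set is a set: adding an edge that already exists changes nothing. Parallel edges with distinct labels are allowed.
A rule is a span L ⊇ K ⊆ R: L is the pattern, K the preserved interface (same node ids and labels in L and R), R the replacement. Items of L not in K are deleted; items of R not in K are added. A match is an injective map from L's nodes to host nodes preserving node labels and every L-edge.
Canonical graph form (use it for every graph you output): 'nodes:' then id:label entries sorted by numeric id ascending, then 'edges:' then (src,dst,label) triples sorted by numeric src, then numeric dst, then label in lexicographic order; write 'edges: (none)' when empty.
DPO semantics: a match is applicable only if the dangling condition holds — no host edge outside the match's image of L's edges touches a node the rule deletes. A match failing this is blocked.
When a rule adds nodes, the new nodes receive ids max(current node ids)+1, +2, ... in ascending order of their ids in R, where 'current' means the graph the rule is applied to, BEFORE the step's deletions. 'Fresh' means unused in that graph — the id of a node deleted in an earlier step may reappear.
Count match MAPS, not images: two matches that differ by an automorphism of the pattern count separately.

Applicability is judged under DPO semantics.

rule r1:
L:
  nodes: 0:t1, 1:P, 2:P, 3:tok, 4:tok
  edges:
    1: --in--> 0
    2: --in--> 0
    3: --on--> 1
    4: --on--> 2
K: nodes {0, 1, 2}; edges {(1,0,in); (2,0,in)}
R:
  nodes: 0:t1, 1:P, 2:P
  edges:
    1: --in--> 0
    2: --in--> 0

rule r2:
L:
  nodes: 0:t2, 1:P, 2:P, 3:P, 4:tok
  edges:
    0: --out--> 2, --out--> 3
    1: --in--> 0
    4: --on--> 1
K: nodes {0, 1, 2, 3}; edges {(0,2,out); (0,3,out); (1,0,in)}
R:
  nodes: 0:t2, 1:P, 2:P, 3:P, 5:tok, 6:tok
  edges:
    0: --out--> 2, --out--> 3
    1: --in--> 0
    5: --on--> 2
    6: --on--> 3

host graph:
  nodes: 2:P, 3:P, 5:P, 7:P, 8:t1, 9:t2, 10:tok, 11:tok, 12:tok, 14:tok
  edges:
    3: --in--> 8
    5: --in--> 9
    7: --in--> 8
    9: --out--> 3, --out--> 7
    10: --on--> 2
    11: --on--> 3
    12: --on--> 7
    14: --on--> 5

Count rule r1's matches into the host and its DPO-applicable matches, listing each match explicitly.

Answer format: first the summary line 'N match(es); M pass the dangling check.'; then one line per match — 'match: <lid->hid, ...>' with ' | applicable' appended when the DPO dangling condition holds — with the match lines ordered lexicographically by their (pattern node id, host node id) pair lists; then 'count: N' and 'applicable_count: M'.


2 match(es); 2 pass the dangling check.
match: 0->8, 1->3, 2->7, 3->11, 4->12 | applicable
match: 0->8, 1->7, 2->3, 3->12, 4->11 | applicable
count: 2
applicable_count: 2


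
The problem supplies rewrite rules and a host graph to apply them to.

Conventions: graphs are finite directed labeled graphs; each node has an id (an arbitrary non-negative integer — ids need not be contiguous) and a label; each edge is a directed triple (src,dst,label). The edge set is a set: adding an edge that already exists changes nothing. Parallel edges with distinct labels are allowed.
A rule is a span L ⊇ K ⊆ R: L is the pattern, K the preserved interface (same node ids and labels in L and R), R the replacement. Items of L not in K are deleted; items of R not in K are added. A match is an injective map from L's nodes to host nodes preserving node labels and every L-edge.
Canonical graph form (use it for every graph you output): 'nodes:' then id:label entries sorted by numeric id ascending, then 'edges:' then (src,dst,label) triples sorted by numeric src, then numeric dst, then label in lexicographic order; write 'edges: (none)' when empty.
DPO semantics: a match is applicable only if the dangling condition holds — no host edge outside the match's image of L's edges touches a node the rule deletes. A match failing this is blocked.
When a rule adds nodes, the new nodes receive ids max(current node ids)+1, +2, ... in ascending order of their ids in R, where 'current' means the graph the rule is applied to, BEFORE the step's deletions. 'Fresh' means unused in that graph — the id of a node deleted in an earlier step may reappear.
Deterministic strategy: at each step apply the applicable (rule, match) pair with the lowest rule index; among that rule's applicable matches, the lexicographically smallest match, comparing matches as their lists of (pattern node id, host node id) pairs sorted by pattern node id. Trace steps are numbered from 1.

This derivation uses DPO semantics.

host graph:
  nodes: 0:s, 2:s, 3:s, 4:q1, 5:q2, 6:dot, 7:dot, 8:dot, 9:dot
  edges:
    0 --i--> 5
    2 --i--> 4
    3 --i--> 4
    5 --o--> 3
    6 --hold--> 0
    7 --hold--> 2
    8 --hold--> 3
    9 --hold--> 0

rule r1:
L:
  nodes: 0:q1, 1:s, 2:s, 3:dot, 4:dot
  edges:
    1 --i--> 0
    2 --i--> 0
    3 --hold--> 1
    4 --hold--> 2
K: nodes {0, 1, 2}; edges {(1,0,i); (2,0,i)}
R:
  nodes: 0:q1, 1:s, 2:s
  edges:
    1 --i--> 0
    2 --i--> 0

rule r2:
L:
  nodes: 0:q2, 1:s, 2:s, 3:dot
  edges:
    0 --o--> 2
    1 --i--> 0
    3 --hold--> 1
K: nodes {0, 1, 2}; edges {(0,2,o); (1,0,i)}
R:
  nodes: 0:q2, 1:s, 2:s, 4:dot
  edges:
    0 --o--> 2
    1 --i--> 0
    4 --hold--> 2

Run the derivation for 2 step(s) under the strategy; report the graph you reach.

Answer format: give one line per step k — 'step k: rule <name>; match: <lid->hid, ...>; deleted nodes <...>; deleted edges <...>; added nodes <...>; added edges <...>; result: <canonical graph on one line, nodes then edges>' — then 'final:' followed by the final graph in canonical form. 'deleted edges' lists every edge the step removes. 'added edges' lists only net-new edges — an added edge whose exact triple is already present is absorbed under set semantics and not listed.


step 1: rule r1; match: 0->4, 1->2, 2->3, 3->7, 4->8; deleted nodes 7, 8; deleted edges (7,2,hold); (8,3,hold); added nodes (none); added edges (none); result: nodes: 0:s, 2:s, 3:s, 4:q1, 5:q2, 6:dot, 9:dot edges: (0,5,i); (2,4,i); (3,4,i); (5,3,o); (6,0,hold); (9,0,hold)
step 2: rule r2; match: 0->5, 1->0, 2->3, 3->6; deleted nodes 6; deleted edges (6,0,hold); added nodes 10; added edges (10,3,hold); result: nodes: 0:s, 2:s, 3:s, 4:q1, 5:q2, 9:dot, 10:dot edges: (0,5,i); (2,4,i); (3,4,i); (5,3,o); (9,0,hold); (10,3,hold)
final:
nodes: 0:s, 2:s, 3:s, 4:q1, 5:q2, 9:dot, 10:dot
edges: (0,5,i); (2,4,i); (3,4,i); (5,3,o); (9,0,hold); (10,3,hold)


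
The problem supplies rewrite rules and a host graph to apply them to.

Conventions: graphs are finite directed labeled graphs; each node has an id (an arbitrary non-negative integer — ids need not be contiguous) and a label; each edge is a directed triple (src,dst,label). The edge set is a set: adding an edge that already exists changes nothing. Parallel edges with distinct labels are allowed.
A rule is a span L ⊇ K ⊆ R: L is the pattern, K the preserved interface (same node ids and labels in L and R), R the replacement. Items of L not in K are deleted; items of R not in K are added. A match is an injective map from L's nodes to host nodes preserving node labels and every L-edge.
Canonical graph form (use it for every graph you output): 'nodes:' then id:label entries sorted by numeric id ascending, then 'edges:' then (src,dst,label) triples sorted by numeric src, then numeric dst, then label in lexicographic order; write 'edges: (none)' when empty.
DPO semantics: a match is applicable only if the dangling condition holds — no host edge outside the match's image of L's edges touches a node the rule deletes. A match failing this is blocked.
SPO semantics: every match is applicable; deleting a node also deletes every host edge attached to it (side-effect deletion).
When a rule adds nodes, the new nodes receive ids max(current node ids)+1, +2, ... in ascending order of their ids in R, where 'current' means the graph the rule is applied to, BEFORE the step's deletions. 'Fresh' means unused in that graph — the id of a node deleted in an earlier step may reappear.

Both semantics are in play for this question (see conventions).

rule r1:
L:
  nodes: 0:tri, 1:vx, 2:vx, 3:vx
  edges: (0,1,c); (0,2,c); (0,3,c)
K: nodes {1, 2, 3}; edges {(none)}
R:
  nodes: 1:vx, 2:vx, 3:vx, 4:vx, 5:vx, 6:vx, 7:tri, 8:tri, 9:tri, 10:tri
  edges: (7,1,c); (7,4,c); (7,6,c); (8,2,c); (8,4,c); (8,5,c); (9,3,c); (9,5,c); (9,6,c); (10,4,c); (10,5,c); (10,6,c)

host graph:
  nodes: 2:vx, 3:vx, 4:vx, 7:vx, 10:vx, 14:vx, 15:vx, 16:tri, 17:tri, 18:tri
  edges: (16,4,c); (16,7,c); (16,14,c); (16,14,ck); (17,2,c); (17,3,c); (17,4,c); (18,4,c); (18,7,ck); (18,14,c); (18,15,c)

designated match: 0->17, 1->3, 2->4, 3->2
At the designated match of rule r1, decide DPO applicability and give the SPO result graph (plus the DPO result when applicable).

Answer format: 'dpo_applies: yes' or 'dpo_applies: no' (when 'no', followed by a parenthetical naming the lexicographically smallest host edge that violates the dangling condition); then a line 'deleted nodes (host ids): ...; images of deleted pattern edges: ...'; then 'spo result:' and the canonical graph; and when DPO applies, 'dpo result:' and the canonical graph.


dpo_applies: yes
deleted nodes (host ids): 17; images of deleted pattern edges: (17,2,c); (17,3,c); (17,4,c)
spo result:
nodes: 2:vx, 3:vx, 4:vx, 7:vx, 10:vx, 14:vx, 15:vx, 16:tri, 18:tri, 19:vx, 20:vx, 21:vx, 22:tri, 23:tri, 24:tri, 25:tri
edges: (16,4,c); (16,7,c); (16,14,c); (16,14,ck); (18,4,c); (18,7,ck); (18,14,c); (18,15,c); (22,3,c); (22,19,c); (22,21,c); (23,4,c); (23,19,c); (23,20,c); (24,2,c); (24,20,c); (24,21,c); (25,19,c); (25,20,c); (25,21,c)
dpo result:
nodes: 2:vx, 3:vx, 4:vx, 7:vx, 10:vx, 14:vx, 15:vx, 16:tri, 18:tri, 19:vx, 20:vx, 21:vx, 22:tri, 23:tri, 24:tri, 25:tri
edges: (16,4,c); (16,7,c); (16,14,c); (16,14,ck); (18,4,c); (18,7,ck); (18,14,c); (18,15,c); (22,3,c); (22,19,c); (22,21,c); (23,4,c); (23,19,c); (23,20,c); (24,2,c); (24,20,c); (24,21,c); (25,19,c); (25,20,c); (25,21,c)


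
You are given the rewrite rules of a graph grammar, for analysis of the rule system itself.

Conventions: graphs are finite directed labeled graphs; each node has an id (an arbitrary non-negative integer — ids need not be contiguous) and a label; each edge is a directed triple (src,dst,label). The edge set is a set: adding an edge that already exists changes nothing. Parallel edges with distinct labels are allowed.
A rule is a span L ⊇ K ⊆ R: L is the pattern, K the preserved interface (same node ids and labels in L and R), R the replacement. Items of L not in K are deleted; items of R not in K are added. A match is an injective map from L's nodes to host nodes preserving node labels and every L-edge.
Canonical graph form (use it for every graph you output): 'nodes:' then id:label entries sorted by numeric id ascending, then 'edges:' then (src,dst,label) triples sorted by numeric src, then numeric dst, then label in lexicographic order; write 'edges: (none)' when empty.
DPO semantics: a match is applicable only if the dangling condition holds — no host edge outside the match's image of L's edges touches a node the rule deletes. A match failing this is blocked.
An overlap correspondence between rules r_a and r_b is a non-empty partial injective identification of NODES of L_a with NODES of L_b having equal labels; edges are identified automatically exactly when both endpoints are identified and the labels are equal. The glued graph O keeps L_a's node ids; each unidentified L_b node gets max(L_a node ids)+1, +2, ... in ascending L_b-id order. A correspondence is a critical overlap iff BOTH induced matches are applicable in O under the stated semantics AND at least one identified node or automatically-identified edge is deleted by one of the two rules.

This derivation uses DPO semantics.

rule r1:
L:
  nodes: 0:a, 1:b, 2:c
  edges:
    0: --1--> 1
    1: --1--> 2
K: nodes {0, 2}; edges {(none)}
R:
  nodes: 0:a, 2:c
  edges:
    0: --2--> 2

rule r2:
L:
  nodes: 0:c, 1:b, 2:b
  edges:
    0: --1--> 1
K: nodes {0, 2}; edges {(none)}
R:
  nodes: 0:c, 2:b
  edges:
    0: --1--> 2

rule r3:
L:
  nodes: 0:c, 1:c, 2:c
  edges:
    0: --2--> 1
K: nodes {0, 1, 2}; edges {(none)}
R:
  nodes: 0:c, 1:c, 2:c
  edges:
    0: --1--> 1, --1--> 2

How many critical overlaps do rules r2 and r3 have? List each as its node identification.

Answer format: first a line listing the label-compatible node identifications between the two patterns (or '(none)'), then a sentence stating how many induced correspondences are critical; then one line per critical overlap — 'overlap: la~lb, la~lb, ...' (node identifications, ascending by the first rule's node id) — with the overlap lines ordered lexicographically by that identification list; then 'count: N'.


label-compatible node identifications between L(r2) and L(r3): 0~0, 0~1, 0~2
0 of the induced correspondences are critical overlaps of r2 and r3.
count: 0


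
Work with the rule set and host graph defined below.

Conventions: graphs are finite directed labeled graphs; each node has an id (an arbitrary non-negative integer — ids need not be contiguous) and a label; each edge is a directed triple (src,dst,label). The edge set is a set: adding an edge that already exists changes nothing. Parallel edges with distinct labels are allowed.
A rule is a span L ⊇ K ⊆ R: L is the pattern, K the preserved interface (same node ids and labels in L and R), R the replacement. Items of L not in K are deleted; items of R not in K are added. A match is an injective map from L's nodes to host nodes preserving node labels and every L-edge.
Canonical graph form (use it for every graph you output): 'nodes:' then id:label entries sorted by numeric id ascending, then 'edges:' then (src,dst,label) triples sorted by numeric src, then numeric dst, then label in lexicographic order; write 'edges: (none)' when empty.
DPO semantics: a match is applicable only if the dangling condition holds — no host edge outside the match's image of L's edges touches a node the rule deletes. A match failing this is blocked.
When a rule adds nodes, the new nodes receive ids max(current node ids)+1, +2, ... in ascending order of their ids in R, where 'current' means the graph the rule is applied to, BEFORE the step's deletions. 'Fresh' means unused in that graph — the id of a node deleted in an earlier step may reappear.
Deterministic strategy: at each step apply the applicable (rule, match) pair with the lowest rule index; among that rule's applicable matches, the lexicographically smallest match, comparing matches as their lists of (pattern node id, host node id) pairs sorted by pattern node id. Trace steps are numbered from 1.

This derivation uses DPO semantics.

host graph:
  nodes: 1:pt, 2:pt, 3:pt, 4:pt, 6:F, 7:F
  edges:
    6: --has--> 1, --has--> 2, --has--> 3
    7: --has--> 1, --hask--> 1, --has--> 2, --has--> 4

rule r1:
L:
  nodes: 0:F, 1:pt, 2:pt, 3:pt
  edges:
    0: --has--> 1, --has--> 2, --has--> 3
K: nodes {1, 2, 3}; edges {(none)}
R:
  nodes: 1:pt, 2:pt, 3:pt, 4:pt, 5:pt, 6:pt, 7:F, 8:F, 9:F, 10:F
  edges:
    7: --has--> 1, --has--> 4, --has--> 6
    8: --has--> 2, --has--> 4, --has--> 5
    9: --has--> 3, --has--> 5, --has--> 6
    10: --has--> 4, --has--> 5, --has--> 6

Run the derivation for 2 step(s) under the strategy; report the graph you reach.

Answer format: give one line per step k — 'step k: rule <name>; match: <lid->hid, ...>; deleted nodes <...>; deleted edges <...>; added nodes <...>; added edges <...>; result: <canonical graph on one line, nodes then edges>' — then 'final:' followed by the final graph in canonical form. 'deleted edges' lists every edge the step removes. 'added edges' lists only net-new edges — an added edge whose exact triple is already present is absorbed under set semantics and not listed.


step 1: rule r1; match: 0->6, 1->1, 2->2, 3->3; deleted nodes 6; deleted edges (6,1,has); (6,2,has); (6,3,has); added nodes 8, 9, 10, 11, 12, 13, 14; added edges (11,1,has); (11,8,has); (11,10,has); (12,2,has); (12,8,has); (12,9,has); (13,3,has); (13,9,has); (13,10,has); (14,8,has); (14,9,has); (14,10,has); result: nodes: 1:pt, 2:pt, 3:pt, 4:pt, 7:F, 8:pt, 9:pt, 10:pt, 11:F, 12:F, 13:F, 14:F edges: (7,1,has); (7,1,hask); (7,2,has); (7,4,has); (11,1,has); (11,8,has); (11,10,has); (12,2,has); (12,8,has); (12,9,has); (13,3,has); (13,9,has); (13,10,has); (14,8,has); (14,9,has); (14,10,has)
step 2: rule r1; match: 0->11, 1->1, 2->8, 3->10; deleted nodes 11; deleted edges (11,1,has); (11,8,has); (11,10,has); added nodes 15, 16, 17, 18, 19, 20, 21; added edges (18,1,has); (18,15,has); (18,17,has); (19,8,has); (19,15,has); (19,16,has); (20,10,has); (20,16,has); (20,17,has); (21,15,has); (21,16,has); (21,17,has); result: nodes: 1:pt, 2:pt, 3:pt, 4:pt, 7:F, 8:pt, 9:pt, 10:pt, 12:F, 13:F, 14:F, 15:pt, 16:pt, 17:pt, 18:F, 19:F, 20:F, 21:F edges: (7,1,has); (7,1,hask); (7,2,has); (7,4,has); (12,2,has); (12,8,has); (12,9,has); (13,3,has); (13,9,has); (13,10,has); (14,8,has); (14,9,has); (14,10,has); (18,1,has); (18,15,has); (18,17,has); (19,8,has); (19,15,has); (19,16,has); (20,10,has); (20,16,has); (20,17,has); (21,15,has); (21,16,has); (21,17,has)
final:
nodes: 1:pt, 2:pt, 3:pt, 4:pt, 7:F, 8:pt, 9:pt, 10:pt, 12:F, 13:F, 14:F, 15:pt, 16:pt, 17:pt, 18:F, 19:F, 20:F, 21:F
edges: (7,1,has); (7,1,hask); (7,2,has); (7,4,has); (12,2,has); (12,8,has); (12,9,has); (13,3,has); (13,9,has); (13,10,has); (14,8,has); (14,9,has); (14,10,has); (18,1,has); (18,15,has); (18,17,has); (19,8,has); (19,15,has); (19,16,has); (20,10,has); (20,16,has); (20,17,has); (21,15,has); (21,16,has); (21,17,has)


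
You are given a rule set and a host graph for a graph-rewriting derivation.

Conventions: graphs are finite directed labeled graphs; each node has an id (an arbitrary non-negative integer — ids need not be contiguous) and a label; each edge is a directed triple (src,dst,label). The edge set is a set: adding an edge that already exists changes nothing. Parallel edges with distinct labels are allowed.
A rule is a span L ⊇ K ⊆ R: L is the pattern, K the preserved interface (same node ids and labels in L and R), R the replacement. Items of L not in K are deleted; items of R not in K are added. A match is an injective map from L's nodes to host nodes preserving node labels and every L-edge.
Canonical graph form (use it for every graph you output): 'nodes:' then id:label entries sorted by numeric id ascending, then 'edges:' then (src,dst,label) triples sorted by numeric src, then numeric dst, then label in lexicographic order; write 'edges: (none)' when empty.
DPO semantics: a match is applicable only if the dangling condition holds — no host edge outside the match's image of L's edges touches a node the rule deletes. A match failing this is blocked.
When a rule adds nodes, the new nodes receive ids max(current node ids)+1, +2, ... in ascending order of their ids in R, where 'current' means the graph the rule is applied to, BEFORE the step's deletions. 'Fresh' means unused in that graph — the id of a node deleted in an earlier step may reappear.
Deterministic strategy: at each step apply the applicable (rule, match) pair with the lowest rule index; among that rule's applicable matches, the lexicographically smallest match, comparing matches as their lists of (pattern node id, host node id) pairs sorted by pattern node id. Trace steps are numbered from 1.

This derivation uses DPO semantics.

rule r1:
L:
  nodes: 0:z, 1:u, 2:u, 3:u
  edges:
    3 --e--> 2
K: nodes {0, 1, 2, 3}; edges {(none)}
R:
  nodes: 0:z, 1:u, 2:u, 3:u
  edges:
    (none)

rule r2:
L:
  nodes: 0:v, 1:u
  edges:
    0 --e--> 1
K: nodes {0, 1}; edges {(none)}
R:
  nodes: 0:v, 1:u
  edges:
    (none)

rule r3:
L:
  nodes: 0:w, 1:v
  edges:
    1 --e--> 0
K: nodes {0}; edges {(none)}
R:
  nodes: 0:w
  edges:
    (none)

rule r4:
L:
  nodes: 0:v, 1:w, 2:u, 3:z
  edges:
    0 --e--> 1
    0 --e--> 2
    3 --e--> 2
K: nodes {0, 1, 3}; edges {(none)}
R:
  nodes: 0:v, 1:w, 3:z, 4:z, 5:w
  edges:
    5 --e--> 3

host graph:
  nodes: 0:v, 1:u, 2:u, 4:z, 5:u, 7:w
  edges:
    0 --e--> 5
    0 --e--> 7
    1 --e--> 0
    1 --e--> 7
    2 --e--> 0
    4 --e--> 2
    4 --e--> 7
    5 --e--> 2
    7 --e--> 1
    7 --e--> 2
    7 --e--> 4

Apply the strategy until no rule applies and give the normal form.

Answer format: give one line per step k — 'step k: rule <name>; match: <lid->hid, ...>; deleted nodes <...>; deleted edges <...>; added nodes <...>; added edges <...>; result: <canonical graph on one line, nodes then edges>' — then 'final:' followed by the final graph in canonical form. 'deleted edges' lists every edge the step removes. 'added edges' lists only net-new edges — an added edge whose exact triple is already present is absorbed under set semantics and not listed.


step 1: rule r1; match: 0->4, 1->1, 2->2, 3->5; deleted nodes (none); deleted edges (5,2,e); added nodes (none); added edges (none); result: nodes: 0:v, 1:u, 2:u, 4:z, 5:u, 7:w edges: (0,5,e); (0,7,e); (1,0,e); (1,7,e); (2,0,e); (4,2,e); (4,7,e); (7,1,e); (7,2,e); (7,4,e)
step 2: rule r2; match: 0->0, 1->5; deleted nodes (none); deleted edges (0,5,e); added nodes (none); added edges (none); result: nodes: 0:v, 1:u, 2:u, 4:z, 5:u, 7:w edges: (0,7,e); (1,0,e); (1,7,e); (2,0,e); (4,2,e); (4,7,e); (7,1,e); (7,2,e); (7,4,e)
final:
nodes: 0:v, 1:u, 2:u, 4:z, 5:u, 7:w
edges: (0,7,e); (1,0,e); (1,7,e); (2,0,e); (4,2,e); (4,7,e); (7,1,e); (7,2,e); (7,4,e)


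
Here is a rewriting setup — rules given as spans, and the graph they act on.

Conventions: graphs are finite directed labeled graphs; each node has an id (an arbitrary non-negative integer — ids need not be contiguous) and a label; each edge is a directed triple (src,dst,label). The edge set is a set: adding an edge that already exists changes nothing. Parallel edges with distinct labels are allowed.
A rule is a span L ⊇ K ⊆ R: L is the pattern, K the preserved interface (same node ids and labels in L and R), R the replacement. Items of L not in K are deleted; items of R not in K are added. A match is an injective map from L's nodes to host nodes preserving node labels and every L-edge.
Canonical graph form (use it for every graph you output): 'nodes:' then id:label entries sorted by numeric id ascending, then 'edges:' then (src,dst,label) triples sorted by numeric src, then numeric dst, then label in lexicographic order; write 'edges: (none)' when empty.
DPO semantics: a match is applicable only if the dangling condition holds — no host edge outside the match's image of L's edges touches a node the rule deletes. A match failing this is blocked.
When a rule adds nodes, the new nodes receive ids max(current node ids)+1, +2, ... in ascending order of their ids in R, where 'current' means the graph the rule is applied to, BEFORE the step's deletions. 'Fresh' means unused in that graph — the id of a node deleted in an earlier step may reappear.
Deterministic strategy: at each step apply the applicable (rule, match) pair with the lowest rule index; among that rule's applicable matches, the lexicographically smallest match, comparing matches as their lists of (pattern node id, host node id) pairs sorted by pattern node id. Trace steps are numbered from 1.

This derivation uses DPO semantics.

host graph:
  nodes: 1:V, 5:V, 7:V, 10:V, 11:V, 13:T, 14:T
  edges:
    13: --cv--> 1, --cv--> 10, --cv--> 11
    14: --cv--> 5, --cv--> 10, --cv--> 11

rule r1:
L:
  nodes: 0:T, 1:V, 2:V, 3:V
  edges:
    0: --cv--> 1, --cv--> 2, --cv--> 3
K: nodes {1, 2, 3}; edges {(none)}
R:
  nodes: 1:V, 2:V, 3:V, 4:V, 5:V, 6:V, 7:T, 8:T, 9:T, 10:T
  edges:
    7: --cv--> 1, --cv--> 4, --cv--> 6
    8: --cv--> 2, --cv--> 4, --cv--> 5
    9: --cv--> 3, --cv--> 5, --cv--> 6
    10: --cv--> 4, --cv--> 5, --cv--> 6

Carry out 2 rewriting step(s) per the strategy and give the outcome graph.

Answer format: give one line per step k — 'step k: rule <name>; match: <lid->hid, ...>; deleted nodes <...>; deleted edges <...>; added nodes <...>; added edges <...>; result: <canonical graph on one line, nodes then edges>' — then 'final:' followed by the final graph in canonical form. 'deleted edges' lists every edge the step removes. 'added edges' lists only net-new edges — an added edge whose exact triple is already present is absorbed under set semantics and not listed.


step 1: rule r1; match: 0->13, 1->1, 2->10, 3->11; deleted nodes 13; deleted edges (13,1,cv); (13,10,cv); (13,11,cv); added nodes 15, 16, 17, 18, 19, 20, 21; added edges (18,1,cv); (18,15,cv); (18,17,cv); (19,10,cv); (19,15,cv); (19,16,cv); (20,11,cv); (20,16,cv); (20,17,cv); (21,15,cv); (21,16,cv); (21,17,cv); result: nodes: 1:V, 5:V, 7:V, 10:V, 11:V, 14:T, 15:V, 16:V, 17:V, 18:T, 19:T, 20:T, 21:T edges: (14,5,cv); (14,10,cv); (14,11,cv); (18,1,cv); (18,15,cv); (18,17,cv); (19,10,cv); (19,15,cv); (19,16,cv); (20,11,cv); (20,16,cv); (20,17,cv); (21,15,cv); (21,16,cv); (21,17,cv)
step 2: rule r1; match: 0->14, 1->5, 2->10, 3->11; deleted nodes 14; deleted edges (14,5,cv); (14,10,cv); (14,11,cv); added nodes 22, 23, 24, 25, 26, 27, 28; added edges (25,5,cv); (25,22,cv); (25,24,cv); (26,10,cv); (26,22,cv); (26,23,cv); (27,11,cv); (27,23,cv); (27,24,cv); (28,22,cv); (28,23,cv); (28,24,cv); result: nodes: 1:V, 5:V, 7:V, 10:V, 11:V, 15:V, 16:V, 17:V, 18:T, 19:T, 20:T, 21:T, 22:V, 23:V, 24:V, 25:T, 26:T, 27:T, 28:T edges: (18,1,cv); (18,15,cv); (18,17,cv); (19,10,cv); (19,15,cv); (19,16,cv); (20,11,cv); (20,16,cv); (20,17,cv); (21,15,cv); (21,16,cv); (21,17,cv); (25,5,cv); (25,22,cv); (25,24,cv); (26,10,cv); (26,22,cv); (26,23,cv); (27,11,cv); (27,23,cv); (27,24,cv); (28,22,cv); (28,23,cv); (28,24,cv)
final:
nodes: 1:V, 5:V, 7:V, 10:V, 11:V, 15:V, 16:V, 17:V, 18:T, 19:T, 20:T, 21:T, 22:V, 23:V, 24:V, 25:T, 26:T, 27:T, 28:T
edges: (18,1,cv); (18,15,cv); (18,17,cv); (19,10,cv); (19,15,cv); (19,16,cv); (20,11,cv); (20,16,cv); (20,17,cv); (21,15,cv); (21,16,cv); (21,17,cv); (25,5,cv); (25,22,cv); (25,24,cv); (26,10,cv); (26,22,cv); (26,23,cv); (27,11,cv); (27,23,cv); (27,24,cv); (28,22,cv); (28,23,cv); (28,24,cv)


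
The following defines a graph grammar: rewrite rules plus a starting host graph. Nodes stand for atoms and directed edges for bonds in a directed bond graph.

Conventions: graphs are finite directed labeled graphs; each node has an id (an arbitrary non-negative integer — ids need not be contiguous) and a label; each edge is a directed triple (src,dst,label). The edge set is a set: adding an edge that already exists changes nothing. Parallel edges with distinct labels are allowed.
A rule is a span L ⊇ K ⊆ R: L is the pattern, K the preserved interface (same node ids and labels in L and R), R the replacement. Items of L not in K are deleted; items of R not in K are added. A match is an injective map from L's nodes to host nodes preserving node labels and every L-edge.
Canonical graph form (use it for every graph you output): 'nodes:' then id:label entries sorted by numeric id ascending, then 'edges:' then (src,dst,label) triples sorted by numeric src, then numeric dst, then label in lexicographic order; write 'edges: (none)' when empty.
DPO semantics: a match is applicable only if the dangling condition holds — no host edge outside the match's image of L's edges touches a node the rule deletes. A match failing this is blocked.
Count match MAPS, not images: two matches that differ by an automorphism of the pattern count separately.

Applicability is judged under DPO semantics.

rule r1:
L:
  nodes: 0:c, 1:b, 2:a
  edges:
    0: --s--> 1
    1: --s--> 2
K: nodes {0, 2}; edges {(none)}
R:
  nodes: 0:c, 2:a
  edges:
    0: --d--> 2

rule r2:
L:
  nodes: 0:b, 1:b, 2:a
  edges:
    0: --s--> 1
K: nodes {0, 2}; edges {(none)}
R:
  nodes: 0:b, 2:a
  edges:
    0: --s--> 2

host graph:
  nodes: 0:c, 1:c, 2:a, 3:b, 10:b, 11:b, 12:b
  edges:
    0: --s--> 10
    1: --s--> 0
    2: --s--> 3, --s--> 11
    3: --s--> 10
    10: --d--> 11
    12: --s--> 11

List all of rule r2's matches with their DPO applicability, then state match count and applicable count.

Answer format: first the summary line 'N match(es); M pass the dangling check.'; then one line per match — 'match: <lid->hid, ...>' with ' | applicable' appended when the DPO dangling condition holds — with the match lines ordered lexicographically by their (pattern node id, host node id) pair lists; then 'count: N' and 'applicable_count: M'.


2 match(es); 0 pass the dangling check.
match: 0->3, 1->10, 2->2
match: 0->12, 1->11, 2->2
count: 2
applicable_count: 0


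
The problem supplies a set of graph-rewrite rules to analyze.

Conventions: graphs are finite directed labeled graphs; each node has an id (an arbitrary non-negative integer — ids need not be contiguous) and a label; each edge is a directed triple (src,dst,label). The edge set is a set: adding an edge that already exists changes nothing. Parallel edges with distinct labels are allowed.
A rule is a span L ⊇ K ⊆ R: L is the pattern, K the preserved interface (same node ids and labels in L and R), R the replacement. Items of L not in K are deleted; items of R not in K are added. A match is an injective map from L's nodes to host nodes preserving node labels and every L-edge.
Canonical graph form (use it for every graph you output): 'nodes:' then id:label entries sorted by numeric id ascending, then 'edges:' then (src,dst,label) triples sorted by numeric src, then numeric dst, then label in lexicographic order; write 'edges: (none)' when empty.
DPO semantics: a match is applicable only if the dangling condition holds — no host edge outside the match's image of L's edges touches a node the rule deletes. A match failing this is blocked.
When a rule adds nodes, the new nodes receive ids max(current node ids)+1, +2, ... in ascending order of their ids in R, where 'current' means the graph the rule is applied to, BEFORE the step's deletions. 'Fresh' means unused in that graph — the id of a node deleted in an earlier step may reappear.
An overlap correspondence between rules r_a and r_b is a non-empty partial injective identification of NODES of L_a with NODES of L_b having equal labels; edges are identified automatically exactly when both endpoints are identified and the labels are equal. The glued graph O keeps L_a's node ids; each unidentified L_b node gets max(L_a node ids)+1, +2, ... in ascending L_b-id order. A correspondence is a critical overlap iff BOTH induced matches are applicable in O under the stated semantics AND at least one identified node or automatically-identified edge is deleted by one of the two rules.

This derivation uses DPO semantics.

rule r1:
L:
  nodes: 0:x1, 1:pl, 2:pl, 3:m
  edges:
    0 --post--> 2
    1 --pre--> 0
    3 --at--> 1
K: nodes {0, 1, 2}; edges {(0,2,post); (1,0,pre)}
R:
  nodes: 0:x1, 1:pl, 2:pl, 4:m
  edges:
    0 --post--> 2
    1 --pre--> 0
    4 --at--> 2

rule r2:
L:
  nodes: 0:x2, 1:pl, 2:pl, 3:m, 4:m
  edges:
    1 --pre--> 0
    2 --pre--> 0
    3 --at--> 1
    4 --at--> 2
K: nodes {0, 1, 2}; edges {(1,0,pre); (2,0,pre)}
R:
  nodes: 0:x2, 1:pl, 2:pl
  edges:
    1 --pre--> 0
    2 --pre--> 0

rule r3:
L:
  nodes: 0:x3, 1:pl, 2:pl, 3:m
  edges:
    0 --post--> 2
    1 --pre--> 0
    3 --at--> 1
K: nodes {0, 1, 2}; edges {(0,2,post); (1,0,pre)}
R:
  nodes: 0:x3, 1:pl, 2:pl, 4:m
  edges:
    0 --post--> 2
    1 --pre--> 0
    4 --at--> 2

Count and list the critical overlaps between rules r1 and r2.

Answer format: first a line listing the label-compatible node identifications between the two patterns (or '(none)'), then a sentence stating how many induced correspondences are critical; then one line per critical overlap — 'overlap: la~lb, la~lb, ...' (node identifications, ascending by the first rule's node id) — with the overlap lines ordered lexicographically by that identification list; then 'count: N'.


label-compatible node identifications between L(r1) and L(r2): 1~1, 1~2, 2~1, 2~2, 3~3, 3~4
4 of the induced correspondences are critical overlaps of r1 and r2.
overlap: 1~1, 2~2, 3~3
overlap: 1~1, 3~3
overlap: 1~2, 2~1, 3~4
overlap: 1~2, 3~4
count: 4


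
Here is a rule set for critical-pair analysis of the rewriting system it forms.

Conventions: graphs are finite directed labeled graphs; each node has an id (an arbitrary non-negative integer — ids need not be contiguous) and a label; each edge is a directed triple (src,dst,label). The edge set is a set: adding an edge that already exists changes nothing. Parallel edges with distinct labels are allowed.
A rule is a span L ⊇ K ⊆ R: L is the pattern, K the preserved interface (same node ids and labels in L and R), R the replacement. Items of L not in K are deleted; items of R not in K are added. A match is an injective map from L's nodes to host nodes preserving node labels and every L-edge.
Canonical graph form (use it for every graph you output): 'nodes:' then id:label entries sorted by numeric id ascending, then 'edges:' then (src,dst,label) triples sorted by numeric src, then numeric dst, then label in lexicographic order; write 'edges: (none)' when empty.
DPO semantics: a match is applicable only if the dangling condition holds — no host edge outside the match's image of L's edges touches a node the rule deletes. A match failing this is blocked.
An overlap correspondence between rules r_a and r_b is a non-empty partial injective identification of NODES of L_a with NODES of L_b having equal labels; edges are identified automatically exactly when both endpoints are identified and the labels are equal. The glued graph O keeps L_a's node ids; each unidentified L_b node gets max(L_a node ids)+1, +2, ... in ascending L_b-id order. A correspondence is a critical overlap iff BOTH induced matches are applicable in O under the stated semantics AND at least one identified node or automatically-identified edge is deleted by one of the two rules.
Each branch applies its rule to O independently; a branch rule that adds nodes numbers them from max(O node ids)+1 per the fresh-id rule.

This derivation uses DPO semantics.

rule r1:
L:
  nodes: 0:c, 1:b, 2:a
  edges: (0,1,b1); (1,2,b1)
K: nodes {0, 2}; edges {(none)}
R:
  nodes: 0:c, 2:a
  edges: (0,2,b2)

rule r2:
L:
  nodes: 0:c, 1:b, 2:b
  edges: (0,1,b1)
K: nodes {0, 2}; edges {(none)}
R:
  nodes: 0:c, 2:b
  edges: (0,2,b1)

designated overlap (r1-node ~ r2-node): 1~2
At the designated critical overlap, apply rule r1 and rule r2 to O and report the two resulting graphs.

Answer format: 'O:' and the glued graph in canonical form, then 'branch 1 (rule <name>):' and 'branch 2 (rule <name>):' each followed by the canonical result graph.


O:
nodes: 0:c, 1:b, 2:a, 3:c, 4:b
edges: (0,1,b1); (1,2,b1); (3,4,b1)
branch 1 (rule r1):
nodes: 0:c, 2:a, 3:c, 4:b
edges: (0,2,b2); (3,4,b1)
branch 2 (rule r2):
nodes: 0:c, 1:b, 2:a, 3:c
edges: (0,1,b1); (1,2,b1); (3,1,b1)
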